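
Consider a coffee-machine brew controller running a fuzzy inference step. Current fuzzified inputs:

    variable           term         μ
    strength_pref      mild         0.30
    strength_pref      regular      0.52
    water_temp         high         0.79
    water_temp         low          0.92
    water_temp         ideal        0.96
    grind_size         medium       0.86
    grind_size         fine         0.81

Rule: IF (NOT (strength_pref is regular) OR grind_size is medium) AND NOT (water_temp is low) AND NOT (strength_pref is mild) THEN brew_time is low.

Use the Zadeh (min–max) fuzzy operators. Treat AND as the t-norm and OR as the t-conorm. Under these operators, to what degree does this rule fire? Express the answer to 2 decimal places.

0.08

firing strength: (¬regular=1−0.52=0.48 OR medium=0.86) = 0.86; AND[min(a, b)] with ¬low=1−0.92=0.08, ¬mild=1−0.30=0.70 → w = 0.08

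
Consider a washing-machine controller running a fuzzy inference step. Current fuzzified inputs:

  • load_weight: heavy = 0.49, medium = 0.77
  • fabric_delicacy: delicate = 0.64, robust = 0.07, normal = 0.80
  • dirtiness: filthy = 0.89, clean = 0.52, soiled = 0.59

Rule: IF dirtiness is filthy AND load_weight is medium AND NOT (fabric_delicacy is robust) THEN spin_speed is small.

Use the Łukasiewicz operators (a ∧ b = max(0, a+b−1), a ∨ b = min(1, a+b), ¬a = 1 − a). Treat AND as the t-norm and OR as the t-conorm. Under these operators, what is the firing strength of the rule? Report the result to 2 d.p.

0.59

firing strength: filthy=0.89, medium=0.77, ¬robust=1−0.07=0.93; AND[max(0, a+b−1)] → w = 0.59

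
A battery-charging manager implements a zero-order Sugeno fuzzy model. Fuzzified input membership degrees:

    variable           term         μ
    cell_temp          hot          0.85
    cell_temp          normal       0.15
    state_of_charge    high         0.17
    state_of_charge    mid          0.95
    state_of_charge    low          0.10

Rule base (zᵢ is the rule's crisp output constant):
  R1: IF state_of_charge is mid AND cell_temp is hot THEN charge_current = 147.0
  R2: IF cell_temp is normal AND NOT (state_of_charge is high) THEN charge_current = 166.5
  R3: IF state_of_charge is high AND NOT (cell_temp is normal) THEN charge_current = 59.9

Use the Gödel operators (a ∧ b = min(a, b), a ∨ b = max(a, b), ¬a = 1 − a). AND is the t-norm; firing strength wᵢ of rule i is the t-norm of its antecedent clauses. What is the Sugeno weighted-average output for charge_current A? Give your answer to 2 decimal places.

136.84

R1 (z=147.0): mid=0.95, hot=0.85; AND[min(a, b)] → w = 0.85
R2 (z=166.5): normal=0.15, ¬high=1−0.17=0.83; AND[min(a, b)] → w = 0.15
R3 (z=59.9): high=0.17, ¬normal=1−0.15=0.85; AND[min(a, b)] → w = 0.17
Weighted average = (0.85·147.0 + 0.15·166.5 + 0.17·59.9) / (0.85 + 0.15 + 0.17)
  = 160.1080 / 1.1700 = 136.84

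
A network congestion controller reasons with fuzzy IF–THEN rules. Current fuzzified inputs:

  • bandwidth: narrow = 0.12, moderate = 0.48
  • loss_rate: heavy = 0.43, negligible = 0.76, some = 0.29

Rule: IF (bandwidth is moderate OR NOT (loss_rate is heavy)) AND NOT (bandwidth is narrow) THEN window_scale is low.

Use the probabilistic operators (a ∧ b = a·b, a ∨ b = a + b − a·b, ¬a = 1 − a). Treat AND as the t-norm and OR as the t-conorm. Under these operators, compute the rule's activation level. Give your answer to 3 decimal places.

0.683

firing strength: (moderate=0.48 OR ¬heavy=1−0.43=0.57) = 0.7764; AND[a·b] with ¬narrow=1−0.12=0.88 → w = 0.6832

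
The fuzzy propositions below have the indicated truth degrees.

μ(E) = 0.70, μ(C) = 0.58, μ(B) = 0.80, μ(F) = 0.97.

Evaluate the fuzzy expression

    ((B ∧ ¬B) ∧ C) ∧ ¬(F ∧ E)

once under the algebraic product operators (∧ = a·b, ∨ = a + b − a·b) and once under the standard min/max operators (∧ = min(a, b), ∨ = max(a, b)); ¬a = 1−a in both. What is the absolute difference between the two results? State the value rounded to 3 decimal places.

0.170

Under algebraic product:
  ¬B = 1 − 0.8000 = 0.2000
  B ∧ ¬B = a·b on (0.8000, 0.2000) = 0.1600
  (B ∧ ¬B) ∧ C = a·b on (0.1600, 0.5800) = 0.0928
  F ∧ E = a·b on (0.9700, 0.7000) = 0.6790
  ¬(F ∧ E) = 1 − 0.6790 = 0.3210
  ((B ∧ ¬B) ∧ C) ∧ ¬(F ∧ E) = a·b on (0.0928, 0.3210) = 0.0298
  → value = 0.0298
Under standard min/max:
  ¬B = 1 − 0.80 = 0.20
  B ∧ ¬B = min(a, b) on (0.80, 0.20) = 0.20
  (B ∧ ¬B) ∧ C = min(a, b) on (0.20, 0.58) = 0.20
  F ∧ E = min(a, b) on (0.97, 0.70) = 0.70
  ¬(F ∧ E) = 1 − 0.70 = 0.30
  ((B ∧ ¬B) ∧ C) ∧ ¬(F ∧ E) = min(a, b) on (0.20, 0.30) = 0.20
  → value = 0.2000
|0.0298 − 0.2000| = 0.170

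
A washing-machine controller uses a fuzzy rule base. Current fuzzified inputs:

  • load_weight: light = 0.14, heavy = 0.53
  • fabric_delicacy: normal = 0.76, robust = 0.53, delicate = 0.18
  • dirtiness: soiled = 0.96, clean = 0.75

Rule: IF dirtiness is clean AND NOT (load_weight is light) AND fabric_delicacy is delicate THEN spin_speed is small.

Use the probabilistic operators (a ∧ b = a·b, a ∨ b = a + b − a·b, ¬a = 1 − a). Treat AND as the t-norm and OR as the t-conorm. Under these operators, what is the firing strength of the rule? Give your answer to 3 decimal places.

0.116

firing strength: clean=0.75, ¬light=1−0.14=0.86, delicate=0.18; AND[a·b] → w = 0.1161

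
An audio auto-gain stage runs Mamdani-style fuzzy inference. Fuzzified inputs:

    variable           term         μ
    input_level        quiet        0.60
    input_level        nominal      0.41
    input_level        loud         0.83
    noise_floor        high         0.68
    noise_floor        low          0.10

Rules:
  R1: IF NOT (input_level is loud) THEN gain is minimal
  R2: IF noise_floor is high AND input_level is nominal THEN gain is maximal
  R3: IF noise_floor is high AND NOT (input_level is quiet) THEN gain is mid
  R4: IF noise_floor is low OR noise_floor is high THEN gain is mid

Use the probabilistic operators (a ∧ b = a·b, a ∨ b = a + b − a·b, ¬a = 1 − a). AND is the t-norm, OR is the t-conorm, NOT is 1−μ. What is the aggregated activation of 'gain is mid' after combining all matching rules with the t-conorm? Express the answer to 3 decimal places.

0.790

R1: ¬loud=1−0.83=0.17 → w = 0.1700
R2: high=0.68, nominal=0.41; AND[a·b] → w = 0.2788
R3: high=0.68, ¬quiet=1−0.60=0.40; AND[a·b] → w = 0.2720
R4: low=0.10, high=0.68; OR[a + b − a·b] → w = 0.7120
Rules with consequent 'mid': {R3, R4} → strengths 0.2720, 0.7120
Aggregate via t-conorm [a + b − a·b]: 0.7903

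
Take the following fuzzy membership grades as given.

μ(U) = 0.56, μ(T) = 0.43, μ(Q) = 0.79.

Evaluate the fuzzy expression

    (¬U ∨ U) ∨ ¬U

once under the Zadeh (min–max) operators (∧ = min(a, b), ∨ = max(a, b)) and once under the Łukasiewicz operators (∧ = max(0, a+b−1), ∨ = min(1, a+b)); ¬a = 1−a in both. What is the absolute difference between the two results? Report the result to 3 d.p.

Under Zadeh (min–max):
  ¬U = 1 − 0.56 = 0.44
  ¬U ∨ U = max(a, b) on (0.44, 0.56) = 0.56
  ¬U = 1 − 0.56 = 0.44
  (¬U ∨ U) ∨ ¬U = max(a, b) on (0.56, 0.44) = 0.56
  → value = 0.5600
Under Łukasiewicz:
  ¬U = 1 − 0.56 = 0.44
  ¬U ∨ U = min(1, a+b) on (0.44, 0.56) = 1.00
  ¬U = 1 − 0.56 = 0.44
  (¬U ∨ U) ∨ ¬U = min(1, a+b) on (1.00, 0.44) = 1.00
  → value = 1.0000
|0.5600 − 1.0000| = 0.440

0.440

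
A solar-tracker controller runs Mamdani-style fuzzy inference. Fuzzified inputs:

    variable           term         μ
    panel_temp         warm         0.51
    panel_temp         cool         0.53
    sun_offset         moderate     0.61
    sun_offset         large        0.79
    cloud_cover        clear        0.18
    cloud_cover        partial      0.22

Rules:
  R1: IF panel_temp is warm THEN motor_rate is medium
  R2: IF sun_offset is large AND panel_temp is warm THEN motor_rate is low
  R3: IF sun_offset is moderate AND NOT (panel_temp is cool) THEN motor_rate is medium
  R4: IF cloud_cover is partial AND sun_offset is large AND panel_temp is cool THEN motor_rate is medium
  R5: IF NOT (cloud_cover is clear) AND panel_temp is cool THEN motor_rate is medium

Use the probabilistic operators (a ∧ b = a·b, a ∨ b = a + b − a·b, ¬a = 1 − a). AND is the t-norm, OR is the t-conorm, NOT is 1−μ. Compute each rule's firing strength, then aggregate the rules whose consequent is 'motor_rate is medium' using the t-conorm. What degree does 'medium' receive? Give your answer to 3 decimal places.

0.821

R1: warm=0.51 → w = 0.5100
R2: large=0.79, warm=0.51; AND[a·b] → w = 0.4029
R3: moderate=0.61, ¬cool=1−0.53=0.47; AND[a·b] → w = 0.2867
R4: partial=0.22, large=0.79, cool=0.53; AND[a·b] → w = 0.0921
R5: ¬clear=1−0.18=0.82, cool=0.53; AND[a·b] → w = 0.4346
Rules with consequent 'medium': {R1, R3, R4, R5} → strengths 0.5100, 0.2867, 0.0921, 0.4346
Aggregate via t-conorm [a + b − a·b]: 0.8206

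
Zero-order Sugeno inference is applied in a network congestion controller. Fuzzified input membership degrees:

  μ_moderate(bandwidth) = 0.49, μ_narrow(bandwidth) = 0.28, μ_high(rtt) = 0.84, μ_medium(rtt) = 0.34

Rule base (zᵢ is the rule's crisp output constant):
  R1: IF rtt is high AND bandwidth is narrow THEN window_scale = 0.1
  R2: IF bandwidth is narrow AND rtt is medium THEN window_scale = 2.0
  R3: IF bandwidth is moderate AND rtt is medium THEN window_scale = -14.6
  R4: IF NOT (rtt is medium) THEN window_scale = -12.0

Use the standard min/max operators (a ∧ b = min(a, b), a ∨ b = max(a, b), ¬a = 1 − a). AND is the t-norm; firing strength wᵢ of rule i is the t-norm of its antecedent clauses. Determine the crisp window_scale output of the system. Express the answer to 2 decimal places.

-7.88

R1 (z=0.1): high=0.84, narrow=0.28; AND[min(a, b)] → w = 0.28
R2 (z=2.0): narrow=0.28, medium=0.34; AND[min(a, b)] → w = 0.28
R3 (z=-14.6): moderate=0.49, medium=0.34; AND[min(a, b)] → w = 0.34
R4 (z=-12.0): ¬medium=1−0.34=0.66 → w = 0.66
Weighted average = (0.28·0.1 + 0.28·2.0 + 0.34·-14.6 + 0.66·-12.0) / (0.28 + 0.28 + 0.34 + 0.66)
  = -12.2960 / 1.5600 = -7.88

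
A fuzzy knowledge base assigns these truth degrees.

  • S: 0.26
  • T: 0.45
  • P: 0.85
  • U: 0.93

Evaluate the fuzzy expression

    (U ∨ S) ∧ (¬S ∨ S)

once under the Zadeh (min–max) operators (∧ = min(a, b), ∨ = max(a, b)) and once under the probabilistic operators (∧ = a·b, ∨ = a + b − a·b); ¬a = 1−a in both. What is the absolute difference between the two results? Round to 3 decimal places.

0.026

Under Zadeh (min–max):
  U ∨ S = max(a, b) on (0.93, 0.26) = 0.93
  ¬S = 1 − 0.26 = 0.74
  ¬S ∨ S = max(a, b) on (0.74, 0.26) = 0.74
  (U ∨ S) ∧ (¬S ∨ S) = min(a, b) on (0.93, 0.74) = 0.74
  → value = 0.7400
Under probabilistic:
  U ∨ S = a + b − a·b on (0.9300, 0.2600) = 0.9482
  ¬S = 1 − 0.2600 = 0.7400
  ¬S ∨ S = a + b − a·b on (0.7400, 0.2600) = 0.8076
  (U ∨ S) ∧ (¬S ∨ S) = a·b on (0.9482, 0.8076) = 0.7658
  → value = 0.7658
|0.7400 − 0.7658| = 0.026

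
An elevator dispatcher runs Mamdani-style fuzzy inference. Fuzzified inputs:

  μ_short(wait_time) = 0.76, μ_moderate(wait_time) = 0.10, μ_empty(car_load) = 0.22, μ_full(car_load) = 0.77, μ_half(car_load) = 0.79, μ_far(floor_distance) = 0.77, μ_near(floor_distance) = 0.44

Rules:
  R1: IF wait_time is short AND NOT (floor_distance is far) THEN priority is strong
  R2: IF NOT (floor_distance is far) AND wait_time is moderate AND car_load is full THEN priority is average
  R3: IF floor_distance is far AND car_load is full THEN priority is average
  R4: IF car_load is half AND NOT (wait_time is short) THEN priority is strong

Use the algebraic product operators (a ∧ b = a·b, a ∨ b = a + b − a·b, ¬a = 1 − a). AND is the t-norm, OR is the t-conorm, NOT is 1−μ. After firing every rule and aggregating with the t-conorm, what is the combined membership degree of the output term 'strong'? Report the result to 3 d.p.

R1: short=0.76, ¬far=1−0.77=0.23; AND[a·b] → w = 0.1748
R2: ¬far=1−0.77=0.23, moderate=0.10, full=0.77; AND[a·b] → w = 0.0177
R3: far=0.77, full=0.77; AND[a·b] → w = 0.5929
R4: half=0.79, ¬short=1−0.76=0.24; AND[a·b] → w = 0.1896
Rules with consequent 'strong': {R1, R4} → strengths 0.1748, 0.1896
Aggregate via t-conorm [a + b − a·b]: 0.3313

0.331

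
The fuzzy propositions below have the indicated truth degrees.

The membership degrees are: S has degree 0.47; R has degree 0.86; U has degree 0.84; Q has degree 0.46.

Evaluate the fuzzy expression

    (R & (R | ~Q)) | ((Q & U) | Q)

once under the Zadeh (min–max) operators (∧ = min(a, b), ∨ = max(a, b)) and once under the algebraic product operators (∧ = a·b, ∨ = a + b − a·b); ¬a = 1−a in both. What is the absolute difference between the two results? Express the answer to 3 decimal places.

Under Zadeh (min–max):
  ~Q = 1 − 0.46 = 0.54
  R | ~Q = max(a, b) on (0.86, 0.54) = 0.86
  R & (R | ~Q) = min(a, b) on (0.86, 0.86) = 0.86
  Q & U = min(a, b) on (0.46, 0.84) = 0.46
  (Q & U) | Q = max(a, b) on (0.46, 0.46) = 0.46
  (R & (R | ~Q)) | ((Q & U) | Q) = max(a, b) on (0.86, 0.46) = 0.86
  → value = 0.8600
Under algebraic product:
  ~Q = 1 − 0.4600 = 0.5400
  R | ~Q = a + b − a·b on (0.8600, 0.5400) = 0.9356
  R & (R | ~Q) = a·b on (0.8600, 0.9356) = 0.8046
  Q & U = a·b on (0.4600, 0.8400) = 0.3864
  (Q & U) | Q = a + b − a·b on (0.3864, 0.4600) = 0.6687
  (R & (R | ~Q)) | ((Q & U) | Q) = a + b − a·b on (0.8046, 0.6687) = 0.9353
  → value = 0.9353
|0.8600 − 0.9353| = 0.075

0.075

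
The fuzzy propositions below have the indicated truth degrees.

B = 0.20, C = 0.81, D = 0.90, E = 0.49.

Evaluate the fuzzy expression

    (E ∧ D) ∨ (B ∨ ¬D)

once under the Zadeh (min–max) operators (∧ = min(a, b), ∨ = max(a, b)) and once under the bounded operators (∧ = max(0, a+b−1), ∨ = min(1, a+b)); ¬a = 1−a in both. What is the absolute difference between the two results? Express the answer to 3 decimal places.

Under Zadeh (min–max):
  E ∧ D = min(a, b) on (0.49, 0.90) = 0.49
  ¬D = 1 − 0.90 = 0.10
  B ∨ ¬D = max(a, b) on (0.20, 0.10) = 0.20
  (E ∧ D) ∨ (B ∨ ¬D) = max(a, b) on (0.49, 0.20) = 0.49
  → value = 0.4900
Under bounded:
  E ∧ D = max(0, a+b−1) on (0.49, 0.90) = 0.39
  ¬D = 1 − 0.90 = 0.10
  B ∨ ¬D = min(1, a+b) on (0.20, 0.10) = 0.30
  (E ∧ D) ∨ (B ∨ ¬D) = min(1, a+b) on (0.39, 0.30) = 0.69
  → value = 0.6900
|0.4900 − 0.6900| = 0.200

0.200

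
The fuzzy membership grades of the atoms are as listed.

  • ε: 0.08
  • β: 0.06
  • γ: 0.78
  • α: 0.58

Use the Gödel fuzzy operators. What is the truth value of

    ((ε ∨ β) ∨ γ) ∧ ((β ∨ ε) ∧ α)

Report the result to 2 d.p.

0.08

ε ∨ β = max(a, b) on (0.08, 0.06) = 0.08
(ε ∨ β) ∨ γ = max(a, b) on (0.08, 0.78) = 0.78
β ∨ ε = max(a, b) on (0.06, 0.08) = 0.08
(β ∨ ε) ∧ α = min(a, b) on (0.08, 0.58) = 0.08
((ε ∨ β) ∨ γ) ∧ ((β ∨ ε) ∧ α) = min(a, b) on (0.78, 0.08) = 0.08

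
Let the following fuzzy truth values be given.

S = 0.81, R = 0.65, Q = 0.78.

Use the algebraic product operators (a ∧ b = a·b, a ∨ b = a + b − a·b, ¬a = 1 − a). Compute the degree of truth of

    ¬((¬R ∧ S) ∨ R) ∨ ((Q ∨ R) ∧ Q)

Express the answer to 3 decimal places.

0.790

¬R = 1 − 0.6500 = 0.3500
¬R ∧ S = a·b on (0.3500, 0.8100) = 0.2835
(¬R ∧ S) ∨ R = a + b − a·b on (0.2835, 0.6500) = 0.7492
¬((¬R ∧ S) ∨ R) = 1 − 0.7492 = 0.2508
Q ∨ R = a + b − a·b on (0.7800, 0.6500) = 0.9230
(Q ∨ R) ∧ Q = a·b on (0.9230, 0.7800) = 0.7199
¬((¬R ∧ S) ∨ R) ∨ ((Q ∨ R) ∧ Q) = a + b − a·b on (0.2508, 0.7199) = 0.7902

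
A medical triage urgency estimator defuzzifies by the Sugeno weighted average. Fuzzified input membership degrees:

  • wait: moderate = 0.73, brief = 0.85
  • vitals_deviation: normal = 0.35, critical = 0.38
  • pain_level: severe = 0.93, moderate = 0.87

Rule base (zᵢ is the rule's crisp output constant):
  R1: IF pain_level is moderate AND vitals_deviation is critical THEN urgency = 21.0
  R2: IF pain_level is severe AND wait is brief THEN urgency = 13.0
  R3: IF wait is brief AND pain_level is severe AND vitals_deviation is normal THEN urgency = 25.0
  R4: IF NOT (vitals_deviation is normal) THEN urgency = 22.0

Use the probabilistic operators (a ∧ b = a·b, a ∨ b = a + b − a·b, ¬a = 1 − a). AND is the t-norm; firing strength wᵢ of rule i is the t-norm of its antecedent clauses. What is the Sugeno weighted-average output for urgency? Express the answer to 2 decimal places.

R1 (z=21.0): moderate=0.87, critical=0.38; AND[a·b] → w = 0.3306
R2 (z=13.0): severe=0.93, brief=0.85; AND[a·b] → w = 0.7905
R3 (z=25.0): brief=0.85, severe=0.93, normal=0.35; AND[a·b] → w = 0.2767
R4 (z=22.0): ¬normal=1−0.35=0.65 → w = 0.6500
Weighted average = (0.3306·21.0 + 0.7905·13.0 + 0.2767·25.0 + 0.6500·22.0) / (0.3306 + 0.7905 + 0.2767 + 0.6500)
  = 38.4360 / 2.0478 = 18.77

18.77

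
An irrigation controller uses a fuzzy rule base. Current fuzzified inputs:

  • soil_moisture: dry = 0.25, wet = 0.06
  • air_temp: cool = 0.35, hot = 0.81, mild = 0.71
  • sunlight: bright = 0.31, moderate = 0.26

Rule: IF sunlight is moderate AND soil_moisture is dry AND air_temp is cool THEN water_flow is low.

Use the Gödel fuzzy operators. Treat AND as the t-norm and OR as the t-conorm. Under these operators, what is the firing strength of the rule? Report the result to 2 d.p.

firing strength: moderate=0.26, dry=0.25, cool=0.35; AND[min(a, b)] → w = 0.25

0.25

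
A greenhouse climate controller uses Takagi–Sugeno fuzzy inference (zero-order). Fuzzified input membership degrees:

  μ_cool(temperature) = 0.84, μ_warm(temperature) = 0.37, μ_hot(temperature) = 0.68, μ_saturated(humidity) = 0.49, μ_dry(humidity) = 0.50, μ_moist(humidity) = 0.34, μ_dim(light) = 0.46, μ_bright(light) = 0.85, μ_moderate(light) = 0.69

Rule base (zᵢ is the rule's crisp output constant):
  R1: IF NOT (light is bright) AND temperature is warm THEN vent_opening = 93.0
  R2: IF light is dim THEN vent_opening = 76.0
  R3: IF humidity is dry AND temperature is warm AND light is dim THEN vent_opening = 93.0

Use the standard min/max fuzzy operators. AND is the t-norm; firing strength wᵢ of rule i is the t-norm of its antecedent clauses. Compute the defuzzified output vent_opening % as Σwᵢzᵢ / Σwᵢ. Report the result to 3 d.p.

85.020

R1 (z=93.0): ¬bright=1−0.85=0.15, warm=0.37; AND[min(a, b)] → w = 0.15
R2 (z=76.0): dim=0.46 → w = 0.46
R3 (z=93.0): dry=0.50, warm=0.37, dim=0.46; AND[min(a, b)] → w = 0.37
Weighted average = (0.15·93.0 + 0.46·76.0 + 0.37·93.0) / (0.15 + 0.46 + 0.37)
  = 83.3200 / 0.9800 = 85.020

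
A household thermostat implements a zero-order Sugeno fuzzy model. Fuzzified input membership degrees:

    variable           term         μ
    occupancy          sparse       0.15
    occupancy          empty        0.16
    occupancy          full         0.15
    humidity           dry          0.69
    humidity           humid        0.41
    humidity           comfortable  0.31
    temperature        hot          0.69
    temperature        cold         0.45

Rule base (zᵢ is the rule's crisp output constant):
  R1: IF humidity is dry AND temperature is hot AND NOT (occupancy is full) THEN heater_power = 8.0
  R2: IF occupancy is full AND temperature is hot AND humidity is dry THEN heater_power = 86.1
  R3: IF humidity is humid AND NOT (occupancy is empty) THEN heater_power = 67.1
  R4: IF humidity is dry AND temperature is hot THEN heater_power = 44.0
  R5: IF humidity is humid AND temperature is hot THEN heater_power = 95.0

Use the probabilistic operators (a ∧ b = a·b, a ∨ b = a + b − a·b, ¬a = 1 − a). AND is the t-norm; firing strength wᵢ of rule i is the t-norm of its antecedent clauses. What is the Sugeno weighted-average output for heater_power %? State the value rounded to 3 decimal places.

R1 (z=8.0): dry=0.69, hot=0.69, ¬full=1−0.15=0.85; AND[a·b] → w = 0.4047
R2 (z=86.1): full=0.15, hot=0.69, dry=0.69; AND[a·b] → w = 0.0714
R3 (z=67.1): humid=0.41, ¬empty=1−0.16=0.84; AND[a·b] → w = 0.3444
R4 (z=44.0): dry=0.69, hot=0.69; AND[a·b] → w = 0.4761
R5 (z=95.0): humid=0.41, hot=0.69; AND[a·b] → w = 0.2829
Weighted average = (0.4047·8.0 + 0.0714·86.1 + 0.3444·67.1 + 0.4761·44.0 + 0.2829·95.0) / (0.4047 + 0.0714 + 0.3444 + 0.4761 + 0.2829)
  = 80.3195 / 1.5795 = 50.851

50.851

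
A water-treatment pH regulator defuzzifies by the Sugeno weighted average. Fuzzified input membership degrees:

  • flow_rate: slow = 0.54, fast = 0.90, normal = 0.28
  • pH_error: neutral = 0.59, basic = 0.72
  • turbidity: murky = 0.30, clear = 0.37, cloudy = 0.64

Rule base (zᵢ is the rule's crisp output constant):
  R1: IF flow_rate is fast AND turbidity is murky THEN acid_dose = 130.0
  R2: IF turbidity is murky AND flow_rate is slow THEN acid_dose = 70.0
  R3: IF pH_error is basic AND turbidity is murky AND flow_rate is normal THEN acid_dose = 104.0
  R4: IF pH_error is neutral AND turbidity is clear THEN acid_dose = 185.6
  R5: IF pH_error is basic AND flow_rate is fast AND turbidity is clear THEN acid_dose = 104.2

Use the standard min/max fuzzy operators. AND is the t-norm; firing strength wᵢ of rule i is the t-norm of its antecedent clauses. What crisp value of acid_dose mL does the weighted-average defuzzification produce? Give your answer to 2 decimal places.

R1 (z=130.0): fast=0.90, murky=0.30; AND[min(a, b)] → w = 0.30
R2 (z=70.0): murky=0.30, slow=0.54; AND[min(a, b)] → w = 0.30
R3 (z=104.0): basic=0.72, murky=0.30, normal=0.28; AND[min(a, b)] → w = 0.28
R4 (z=185.6): neutral=0.59, clear=0.37; AND[min(a, b)] → w = 0.37
R5 (z=104.2): basic=0.72, fast=0.90, clear=0.37; AND[min(a, b)] → w = 0.37
Weighted average = (0.30·130.0 + 0.30·70.0 + 0.28·104.0 + 0.37·185.6 + 0.37·104.2) / (0.30 + 0.30 + 0.28 + 0.37 + 0.37)
  = 196.3460 / 1.6200 = 121.20

121.20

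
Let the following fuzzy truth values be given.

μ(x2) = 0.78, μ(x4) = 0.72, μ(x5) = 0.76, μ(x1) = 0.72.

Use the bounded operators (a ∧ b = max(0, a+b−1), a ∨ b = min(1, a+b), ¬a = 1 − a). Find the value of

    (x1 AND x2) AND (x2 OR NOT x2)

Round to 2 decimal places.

0.50

x1 AND x2 = max(0, a+b−1) on (0.72, 0.78) = 0.50
NOT x2 = 1 − 0.78 = 0.22
x2 OR NOT x2 = min(1, a+b) on (0.78, 0.22) = 1.00
(x1 AND x2) AND (x2 OR NOT x2) = max(0, a+b−1) on (0.50, 1.00) = 0.50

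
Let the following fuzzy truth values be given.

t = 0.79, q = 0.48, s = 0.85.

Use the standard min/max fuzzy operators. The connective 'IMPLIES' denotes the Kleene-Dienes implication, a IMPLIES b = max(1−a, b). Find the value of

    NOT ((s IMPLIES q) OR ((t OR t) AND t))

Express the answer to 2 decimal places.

s IMPLIES q  [Kleene-Dienes: max(1−a, b)] with a=0.85, b=0.48 → 0.48
t OR t = max(a, b) on (0.79, 0.79) = 0.79
(t OR t) AND t = min(a, b) on (0.79, 0.79) = 0.79
(s IMPLIES q) OR ((t OR t) AND t) = max(a, b) on (0.48, 0.79) = 0.79
NOT ((s IMPLIES q) OR ((t OR t) AND t)) = 1 − 0.79 = 0.21

0.21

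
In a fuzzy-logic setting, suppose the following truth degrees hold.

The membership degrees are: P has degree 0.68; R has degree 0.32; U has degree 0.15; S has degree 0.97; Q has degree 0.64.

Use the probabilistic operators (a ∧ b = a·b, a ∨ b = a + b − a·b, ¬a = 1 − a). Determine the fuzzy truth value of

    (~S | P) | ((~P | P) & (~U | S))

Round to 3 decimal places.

~S = 1 − 0.9700 = 0.0300
~S | P = a + b − a·b on (0.0300, 0.6800) = 0.6896
~P = 1 − 0.6800 = 0.3200
~P | P = a + b − a·b on (0.3200, 0.6800) = 0.7824
~U = 1 − 0.1500 = 0.8500
~U | S = a + b − a·b on (0.8500, 0.9700) = 0.9955
(~P | P) & (~U | S) = a·b on (0.7824, 0.9955) = 0.7789
(~S | P) | ((~P | P) & (~U | S)) = a + b − a·b on (0.6896, 0.7789) = 0.9314

0.931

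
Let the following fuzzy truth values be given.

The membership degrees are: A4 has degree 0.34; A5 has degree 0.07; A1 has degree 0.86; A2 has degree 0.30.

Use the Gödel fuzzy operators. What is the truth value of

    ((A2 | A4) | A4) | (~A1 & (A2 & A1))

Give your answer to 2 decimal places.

A2 | A4 = max(a, b) on (0.30, 0.34) = 0.34
(A2 | A4) | A4 = max(a, b) on (0.34, 0.34) = 0.34
~A1 = 1 − 0.86 = 0.14
A2 & A1 = min(a, b) on (0.30, 0.86) = 0.30
~A1 & (A2 & A1) = min(a, b) on (0.14, 0.30) = 0.14
((A2 | A4) | A4) | (~A1 & (A2 & A1)) = max(a, b) on (0.34, 0.14) = 0.34

0.34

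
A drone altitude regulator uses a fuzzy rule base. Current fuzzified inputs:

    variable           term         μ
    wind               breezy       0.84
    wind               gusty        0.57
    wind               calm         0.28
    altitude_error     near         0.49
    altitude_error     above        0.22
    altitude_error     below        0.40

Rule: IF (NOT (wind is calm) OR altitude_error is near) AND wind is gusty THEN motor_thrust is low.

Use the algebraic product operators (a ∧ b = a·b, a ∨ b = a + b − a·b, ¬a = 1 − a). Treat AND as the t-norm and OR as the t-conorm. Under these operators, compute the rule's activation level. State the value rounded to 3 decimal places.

0.489

firing strength: (¬calm=1−0.28=0.72 OR near=0.49) = 0.8572; AND[a·b] with gusty=0.57 → w = 0.4886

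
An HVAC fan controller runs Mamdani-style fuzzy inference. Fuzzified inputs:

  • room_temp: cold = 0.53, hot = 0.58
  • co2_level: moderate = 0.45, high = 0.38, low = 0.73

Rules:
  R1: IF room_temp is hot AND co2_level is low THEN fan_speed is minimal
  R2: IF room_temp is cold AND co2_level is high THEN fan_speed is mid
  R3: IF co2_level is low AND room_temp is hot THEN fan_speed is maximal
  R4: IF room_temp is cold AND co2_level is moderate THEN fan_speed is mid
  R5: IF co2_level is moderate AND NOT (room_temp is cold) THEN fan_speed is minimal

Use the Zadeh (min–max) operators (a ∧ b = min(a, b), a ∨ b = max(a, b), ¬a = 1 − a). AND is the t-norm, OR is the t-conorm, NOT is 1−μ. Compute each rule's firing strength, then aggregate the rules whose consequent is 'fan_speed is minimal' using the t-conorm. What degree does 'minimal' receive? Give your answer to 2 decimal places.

R1: hot=0.58, low=0.73; AND[min(a, b)] → w = 0.58
R2: cold=0.53, high=0.38; AND[min(a, b)] → w = 0.38
R3: low=0.73, hot=0.58; AND[min(a, b)] → w = 0.58
R4: cold=0.53, moderate=0.45; AND[min(a, b)] → w = 0.45
R5: moderate=0.45, ¬cold=1−0.53=0.47; AND[min(a, b)] → w = 0.45
Rules with consequent 'minimal': {R1, R5} → strengths 0.58, 0.45
Aggregate via t-conorm [max(a, b)]: 0.58

0.58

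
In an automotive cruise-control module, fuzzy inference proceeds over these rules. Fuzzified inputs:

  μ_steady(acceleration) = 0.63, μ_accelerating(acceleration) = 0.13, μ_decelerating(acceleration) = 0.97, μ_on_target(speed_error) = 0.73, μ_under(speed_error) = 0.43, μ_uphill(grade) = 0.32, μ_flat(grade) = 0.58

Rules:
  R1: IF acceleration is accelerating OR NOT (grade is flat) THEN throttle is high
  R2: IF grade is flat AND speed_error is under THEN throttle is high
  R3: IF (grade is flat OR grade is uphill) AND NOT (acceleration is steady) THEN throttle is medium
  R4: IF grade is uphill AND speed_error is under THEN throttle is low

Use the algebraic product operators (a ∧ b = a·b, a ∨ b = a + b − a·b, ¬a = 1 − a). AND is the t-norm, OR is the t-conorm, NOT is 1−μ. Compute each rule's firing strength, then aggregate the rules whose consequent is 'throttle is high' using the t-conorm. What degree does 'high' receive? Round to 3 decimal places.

R1: accelerating=0.13, ¬flat=1−0.58=0.42; OR[a + b − a·b] → w = 0.4954
R2: flat=0.58, under=0.43; AND[a·b] → w = 0.2494
R3: (flat=0.58 OR uphill=0.32) = 0.7144; AND[a·b] with ¬steady=1−0.63=0.37 → w = 0.2643
R4: uphill=0.32, under=0.43; AND[a·b] → w = 0.1376
Rules with consequent 'high': {R1, R2} → strengths 0.4954, 0.2494
Aggregate via t-conorm [a + b − a·b]: 0.6212

0.621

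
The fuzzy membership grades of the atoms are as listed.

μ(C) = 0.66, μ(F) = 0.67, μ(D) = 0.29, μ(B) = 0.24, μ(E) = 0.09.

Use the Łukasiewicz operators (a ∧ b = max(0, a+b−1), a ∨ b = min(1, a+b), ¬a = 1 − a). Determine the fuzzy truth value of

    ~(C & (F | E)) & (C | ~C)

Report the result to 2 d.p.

F | E = min(1, a+b) on (0.67, 0.09) = 0.76
C & (F | E) = max(0, a+b−1) on (0.66, 0.76) = 0.42
~(C & (F | E)) = 1 − 0.42 = 0.58
~C = 1 − 0.66 = 0.34
C | ~C = min(1, a+b) on (0.66, 0.34) = 1.00
~(C & (F | E)) & (C | ~C) = max(0, a+b−1) on (0.58, 1.00) = 0.58

0.58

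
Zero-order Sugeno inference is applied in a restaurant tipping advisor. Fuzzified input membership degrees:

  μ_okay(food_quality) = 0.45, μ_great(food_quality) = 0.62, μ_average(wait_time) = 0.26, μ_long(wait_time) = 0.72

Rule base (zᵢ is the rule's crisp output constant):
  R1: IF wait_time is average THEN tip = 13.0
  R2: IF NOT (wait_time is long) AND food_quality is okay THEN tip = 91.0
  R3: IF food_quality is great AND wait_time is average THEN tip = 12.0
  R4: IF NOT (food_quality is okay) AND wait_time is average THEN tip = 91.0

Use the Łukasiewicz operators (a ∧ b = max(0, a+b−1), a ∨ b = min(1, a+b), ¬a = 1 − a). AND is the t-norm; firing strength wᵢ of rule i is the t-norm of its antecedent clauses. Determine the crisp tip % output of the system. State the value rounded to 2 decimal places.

R1 (z=13.0): average=0.26 → w = 0.26
R2 (z=91.0): ¬long=1−0.72=0.28, okay=0.45; AND[max(0, a+b−1)] → w = 0.00
R3 (z=12.0): great=0.62, average=0.26; AND[max(0, a+b−1)] → w = 0.00
R4 (z=91.0): ¬okay=1−0.45=0.55, average=0.26; AND[max(0, a+b−1)] → w = 0.00
Weighted average = (0.26·13.0 + 0.00·91.0 + 0.00·12.0 + 0.00·91.0) / (0.26 + 0.00 + 0.00 + 0.00)
  = 3.3800 / 0.2600 = 13.00

13.00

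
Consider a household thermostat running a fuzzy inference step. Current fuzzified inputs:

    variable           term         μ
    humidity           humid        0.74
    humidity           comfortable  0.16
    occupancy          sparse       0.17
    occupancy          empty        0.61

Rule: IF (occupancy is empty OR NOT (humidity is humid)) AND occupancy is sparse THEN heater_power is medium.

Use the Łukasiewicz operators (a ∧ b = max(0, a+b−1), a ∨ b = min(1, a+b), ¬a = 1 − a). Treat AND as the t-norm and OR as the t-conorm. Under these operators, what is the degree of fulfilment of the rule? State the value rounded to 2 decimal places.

0.04

firing strength: (empty=0.61 OR ¬humid=1−0.74=0.26) = 0.87; AND[max(0, a+b−1)] with sparse=0.17 → w = 0.04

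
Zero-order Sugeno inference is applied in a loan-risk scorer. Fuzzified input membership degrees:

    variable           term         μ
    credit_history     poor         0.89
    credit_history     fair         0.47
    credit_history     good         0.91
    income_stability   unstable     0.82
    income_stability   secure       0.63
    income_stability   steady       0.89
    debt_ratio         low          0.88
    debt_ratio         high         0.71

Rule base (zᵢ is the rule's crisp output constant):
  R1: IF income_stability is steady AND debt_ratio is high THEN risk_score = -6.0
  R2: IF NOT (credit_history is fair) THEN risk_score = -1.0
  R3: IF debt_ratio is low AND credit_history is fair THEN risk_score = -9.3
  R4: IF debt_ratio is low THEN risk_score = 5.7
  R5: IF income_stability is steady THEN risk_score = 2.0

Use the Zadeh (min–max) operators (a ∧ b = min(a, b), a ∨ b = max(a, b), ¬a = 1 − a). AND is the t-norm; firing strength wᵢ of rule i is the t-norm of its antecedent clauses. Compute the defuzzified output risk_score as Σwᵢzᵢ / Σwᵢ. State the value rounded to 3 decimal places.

R1 (z=-6.0): steady=0.89, high=0.71; AND[min(a, b)] → w = 0.71
R2 (z=-1.0): ¬fair=1−0.47=0.53 → w = 0.53
R3 (z=-9.3): low=0.88, fair=0.47; AND[min(a, b)] → w = 0.47
R4 (z=5.7): low=0.88 → w = 0.88
R5 (z=2.0): steady=0.89 → w = 0.89
Weighted average = (0.71·-6.0 + 0.53·-1.0 + 0.47·-9.3 + 0.88·5.7 + 0.89·2.0) / (0.71 + 0.53 + 0.47 + 0.88 + 0.89)
  = -2.3650 / 3.4800 = -0.680

-0.680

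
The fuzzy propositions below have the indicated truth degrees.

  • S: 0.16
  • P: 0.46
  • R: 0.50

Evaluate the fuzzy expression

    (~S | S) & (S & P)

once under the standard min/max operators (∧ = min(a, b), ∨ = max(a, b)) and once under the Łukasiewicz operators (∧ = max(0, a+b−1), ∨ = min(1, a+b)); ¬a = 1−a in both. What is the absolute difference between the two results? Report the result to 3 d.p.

0.160

Under standard min/max:
  ~S = 1 − 0.16 = 0.84
  ~S | S = max(a, b) on (0.84, 0.16) = 0.84
  S & P = min(a, b) on (0.16, 0.46) = 0.16
  (~S | S) & (S & P) = min(a, b) on (0.84, 0.16) = 0.16
  → value = 0.1600
Under Łukasiewicz:
  ~S = 1 − 0.16 = 0.84
  ~S | S = min(1, a+b) on (0.84, 0.16) = 1.00
  S & P = max(0, a+b−1) on (0.16, 0.46) = 0.00
  (~S | S) & (S & P) = max(0, a+b−1) on (1.00, 0.00) = 0.00
  → value = 0.0000
|0.1600 − 0.0000| = 0.160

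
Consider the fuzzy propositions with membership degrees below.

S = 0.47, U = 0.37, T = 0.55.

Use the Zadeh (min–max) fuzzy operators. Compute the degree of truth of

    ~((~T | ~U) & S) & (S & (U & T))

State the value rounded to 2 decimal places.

~T = 1 − 0.55 = 0.45
~U = 1 − 0.37 = 0.63
~T | ~U = max(a, b) on (0.45, 0.63) = 0.63
(~T | ~U) & S = min(a, b) on (0.63, 0.47) = 0.47
~((~T | ~U) & S) = 1 − 0.47 = 0.53
U & T = min(a, b) on (0.37, 0.55) = 0.37
S & (U & T) = min(a, b) on (0.47, 0.37) = 0.37
~((~T | ~U) & S) & (S & (U & T)) = min(a, b) on (0.53, 0.37) = 0.37

0.37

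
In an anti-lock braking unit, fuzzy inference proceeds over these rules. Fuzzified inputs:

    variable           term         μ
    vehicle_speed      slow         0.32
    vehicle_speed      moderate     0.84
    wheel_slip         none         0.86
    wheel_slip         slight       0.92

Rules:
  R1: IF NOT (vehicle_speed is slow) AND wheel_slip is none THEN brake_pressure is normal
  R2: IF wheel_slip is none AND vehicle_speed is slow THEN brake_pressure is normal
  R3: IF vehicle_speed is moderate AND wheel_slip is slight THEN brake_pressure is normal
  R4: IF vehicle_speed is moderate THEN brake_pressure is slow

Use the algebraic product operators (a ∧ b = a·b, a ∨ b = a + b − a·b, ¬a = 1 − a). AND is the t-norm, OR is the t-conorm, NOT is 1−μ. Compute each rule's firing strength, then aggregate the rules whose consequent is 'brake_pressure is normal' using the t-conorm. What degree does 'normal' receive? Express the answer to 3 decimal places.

R1: ¬slow=1−0.32=0.68, none=0.86; AND[a·b] → w = 0.5848
R2: none=0.86, slow=0.32; AND[a·b] → w = 0.2752
R3: moderate=0.84, slight=0.92; AND[a·b] → w = 0.7728
R4: moderate=0.84 → w = 0.8400
Rules with consequent 'normal': {R1, R2, R3} → strengths 0.5848, 0.2752, 0.7728
Aggregate via t-conorm [a + b − a·b]: 0.9316

0.932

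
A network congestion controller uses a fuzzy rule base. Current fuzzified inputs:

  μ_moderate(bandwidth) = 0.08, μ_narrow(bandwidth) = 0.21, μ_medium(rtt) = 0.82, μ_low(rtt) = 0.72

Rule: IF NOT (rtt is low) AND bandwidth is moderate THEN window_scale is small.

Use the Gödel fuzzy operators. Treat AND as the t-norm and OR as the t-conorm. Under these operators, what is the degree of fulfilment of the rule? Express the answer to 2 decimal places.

0.08

firing strength: ¬low=1−0.72=0.28, moderate=0.08; AND[min(a, b)] → w = 0.08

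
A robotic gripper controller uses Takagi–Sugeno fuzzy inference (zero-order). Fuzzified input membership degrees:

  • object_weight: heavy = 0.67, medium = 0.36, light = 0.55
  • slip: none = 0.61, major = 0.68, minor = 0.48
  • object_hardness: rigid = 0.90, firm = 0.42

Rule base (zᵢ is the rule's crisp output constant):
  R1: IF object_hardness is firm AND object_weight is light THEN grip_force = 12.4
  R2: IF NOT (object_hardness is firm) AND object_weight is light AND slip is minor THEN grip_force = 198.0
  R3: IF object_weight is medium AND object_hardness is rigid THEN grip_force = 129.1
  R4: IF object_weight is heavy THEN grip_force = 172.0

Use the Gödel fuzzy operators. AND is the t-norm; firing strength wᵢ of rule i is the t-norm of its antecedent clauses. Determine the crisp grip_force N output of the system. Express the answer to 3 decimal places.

R1 (z=12.4): firm=0.42, light=0.55; AND[min(a, b)] → w = 0.42
R2 (z=198.0): ¬firm=1−0.42=0.58, light=0.55, minor=0.48; AND[min(a, b)] → w = 0.48
R3 (z=129.1): medium=0.36, rigid=0.90; AND[min(a, b)] → w = 0.36
R4 (z=172.0): heavy=0.67 → w = 0.67
Weighted average = (0.42·12.4 + 0.48·198.0 + 0.36·129.1 + 0.67·172.0) / (0.42 + 0.48 + 0.36 + 0.67)
  = 261.9640 / 1.9300 = 135.733

135.733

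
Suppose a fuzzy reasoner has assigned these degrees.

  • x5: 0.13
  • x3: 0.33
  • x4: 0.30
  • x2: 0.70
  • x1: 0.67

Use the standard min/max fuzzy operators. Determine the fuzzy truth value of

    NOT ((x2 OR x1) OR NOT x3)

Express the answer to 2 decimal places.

0.30

x2 OR x1 = max(a, b) on (0.70, 0.67) = 0.70
NOT x3 = 1 − 0.33 = 0.67
(x2 OR x1) OR NOT x3 = max(a, b) on (0.70, 0.67) = 0.70
NOT ((x2 OR x1) OR NOT x3) = 1 − 0.70 = 0.30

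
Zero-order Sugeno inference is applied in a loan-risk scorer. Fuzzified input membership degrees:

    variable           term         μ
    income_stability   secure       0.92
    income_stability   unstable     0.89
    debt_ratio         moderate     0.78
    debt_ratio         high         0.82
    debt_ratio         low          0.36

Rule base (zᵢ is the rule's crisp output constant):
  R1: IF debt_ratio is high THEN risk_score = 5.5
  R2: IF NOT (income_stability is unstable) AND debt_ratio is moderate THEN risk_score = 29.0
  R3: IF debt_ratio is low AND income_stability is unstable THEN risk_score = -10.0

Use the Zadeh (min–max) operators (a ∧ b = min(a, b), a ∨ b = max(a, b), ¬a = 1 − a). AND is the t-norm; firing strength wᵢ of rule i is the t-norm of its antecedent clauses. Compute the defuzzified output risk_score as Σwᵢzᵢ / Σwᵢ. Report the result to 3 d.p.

R1 (z=5.5): high=0.82 → w = 0.82
R2 (z=29.0): ¬unstable=1−0.89=0.11, moderate=0.78; AND[min(a, b)] → w = 0.11
R3 (z=-10.0): low=0.36, unstable=0.89; AND[min(a, b)] → w = 0.36
Weighted average = (0.82·5.5 + 0.11·29.0 + 0.36·-10.0) / (0.82 + 0.11 + 0.36)
  = 4.1000 / 1.2900 = 3.178

3.178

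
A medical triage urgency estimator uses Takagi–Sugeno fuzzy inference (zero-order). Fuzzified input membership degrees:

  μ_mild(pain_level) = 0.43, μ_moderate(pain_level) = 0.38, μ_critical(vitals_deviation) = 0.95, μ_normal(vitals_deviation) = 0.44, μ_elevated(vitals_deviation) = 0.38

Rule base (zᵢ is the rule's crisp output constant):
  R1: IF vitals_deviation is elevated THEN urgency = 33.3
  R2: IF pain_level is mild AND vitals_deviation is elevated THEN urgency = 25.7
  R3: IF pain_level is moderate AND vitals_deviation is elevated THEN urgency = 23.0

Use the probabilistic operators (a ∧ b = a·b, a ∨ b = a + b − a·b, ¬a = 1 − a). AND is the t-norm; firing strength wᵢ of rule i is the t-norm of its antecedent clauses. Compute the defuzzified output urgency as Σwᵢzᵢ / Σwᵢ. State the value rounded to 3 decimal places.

29.332

R1 (z=33.3): elevated=0.38 → w = 0.3800
R2 (z=25.7): mild=0.43, elevated=0.38; AND[a·b] → w = 0.1634
R3 (z=23.0): moderate=0.38, elevated=0.38; AND[a·b] → w = 0.1444
Weighted average = (0.3800·33.3 + 0.1634·25.7 + 0.1444·23.0) / (0.3800 + 0.1634 + 0.1444)
  = 20.1746 / 0.6878 = 29.332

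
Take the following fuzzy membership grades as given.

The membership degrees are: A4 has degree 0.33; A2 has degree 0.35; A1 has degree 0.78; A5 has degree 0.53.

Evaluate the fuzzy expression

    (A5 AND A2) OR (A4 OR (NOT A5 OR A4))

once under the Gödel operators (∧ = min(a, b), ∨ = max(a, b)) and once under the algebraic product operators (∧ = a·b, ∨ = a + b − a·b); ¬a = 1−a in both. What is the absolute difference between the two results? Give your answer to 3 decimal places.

0.336

Under Gödel:
  A5 AND A2 = min(a, b) on (0.53, 0.35) = 0.35
  NOT A5 = 1 − 0.53 = 0.47
  NOT A5 OR A4 = max(a, b) on (0.47, 0.33) = 0.47
  A4 OR (NOT A5 OR A4) = max(a, b) on (0.33, 0.47) = 0.47
  (A5 AND A2) OR (A4 OR (NOT A5 OR A4)) = max(a, b) on (0.35, 0.47) = 0.47
  → value = 0.4700
Under algebraic product:
  A5 AND A2 = a·b on (0.5300, 0.3500) = 0.1855
  NOT A5 = 1 − 0.5300 = 0.4700
  NOT A5 OR A4 = a + b − a·b on (0.4700, 0.3300) = 0.6449
  A4 OR (NOT A5 OR A4) = a + b − a·b on (0.3300, 0.6449) = 0.7621
  (A5 AND A2) OR (A4 OR (NOT A5 OR A4)) = a + b − a·b on (0.1855, 0.7621) = 0.8062
  → value = 0.8062
|0.4700 − 0.8062| = 0.336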